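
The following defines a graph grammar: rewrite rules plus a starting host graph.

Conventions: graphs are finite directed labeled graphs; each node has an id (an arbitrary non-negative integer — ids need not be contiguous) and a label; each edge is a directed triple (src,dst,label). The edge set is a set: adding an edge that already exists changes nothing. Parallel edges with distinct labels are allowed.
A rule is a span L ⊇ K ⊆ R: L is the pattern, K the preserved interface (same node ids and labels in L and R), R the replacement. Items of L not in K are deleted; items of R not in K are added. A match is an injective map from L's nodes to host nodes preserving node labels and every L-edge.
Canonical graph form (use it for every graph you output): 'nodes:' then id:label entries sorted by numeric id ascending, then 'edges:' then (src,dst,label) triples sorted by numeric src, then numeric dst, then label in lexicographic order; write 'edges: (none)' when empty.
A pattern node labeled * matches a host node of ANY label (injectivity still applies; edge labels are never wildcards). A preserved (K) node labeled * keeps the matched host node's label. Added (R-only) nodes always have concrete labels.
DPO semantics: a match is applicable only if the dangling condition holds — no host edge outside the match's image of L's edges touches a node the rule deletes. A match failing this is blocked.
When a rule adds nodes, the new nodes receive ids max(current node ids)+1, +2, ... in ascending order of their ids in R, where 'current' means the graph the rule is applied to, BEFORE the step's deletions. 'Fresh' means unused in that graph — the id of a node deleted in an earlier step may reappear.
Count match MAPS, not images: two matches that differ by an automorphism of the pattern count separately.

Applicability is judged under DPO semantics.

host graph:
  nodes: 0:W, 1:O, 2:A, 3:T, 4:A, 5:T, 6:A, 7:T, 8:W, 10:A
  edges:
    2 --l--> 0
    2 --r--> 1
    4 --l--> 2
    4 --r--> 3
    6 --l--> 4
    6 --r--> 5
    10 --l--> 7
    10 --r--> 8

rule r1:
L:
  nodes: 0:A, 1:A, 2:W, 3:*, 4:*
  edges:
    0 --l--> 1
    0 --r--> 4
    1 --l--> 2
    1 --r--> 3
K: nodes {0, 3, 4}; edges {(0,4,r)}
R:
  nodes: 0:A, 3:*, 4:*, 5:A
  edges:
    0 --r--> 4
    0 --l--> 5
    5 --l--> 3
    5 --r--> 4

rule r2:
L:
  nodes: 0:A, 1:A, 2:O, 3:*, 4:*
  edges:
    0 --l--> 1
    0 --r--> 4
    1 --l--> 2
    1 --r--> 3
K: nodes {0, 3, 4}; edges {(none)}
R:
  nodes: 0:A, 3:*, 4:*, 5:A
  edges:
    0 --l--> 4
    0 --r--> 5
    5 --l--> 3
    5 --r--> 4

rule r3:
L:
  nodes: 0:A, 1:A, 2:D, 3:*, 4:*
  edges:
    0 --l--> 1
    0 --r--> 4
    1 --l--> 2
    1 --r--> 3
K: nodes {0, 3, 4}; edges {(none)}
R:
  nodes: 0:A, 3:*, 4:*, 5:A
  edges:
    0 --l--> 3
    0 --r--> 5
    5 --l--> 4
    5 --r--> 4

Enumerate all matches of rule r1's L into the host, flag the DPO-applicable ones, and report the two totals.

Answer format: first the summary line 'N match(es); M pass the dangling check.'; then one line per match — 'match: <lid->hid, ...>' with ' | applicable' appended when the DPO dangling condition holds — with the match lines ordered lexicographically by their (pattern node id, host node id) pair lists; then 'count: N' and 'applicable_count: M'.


1 match(es); 1 pass the dangling check.
match: 0->4, 1->2, 2->0, 3->1, 4->3 | applicable
count: 1
applicable_count: 1


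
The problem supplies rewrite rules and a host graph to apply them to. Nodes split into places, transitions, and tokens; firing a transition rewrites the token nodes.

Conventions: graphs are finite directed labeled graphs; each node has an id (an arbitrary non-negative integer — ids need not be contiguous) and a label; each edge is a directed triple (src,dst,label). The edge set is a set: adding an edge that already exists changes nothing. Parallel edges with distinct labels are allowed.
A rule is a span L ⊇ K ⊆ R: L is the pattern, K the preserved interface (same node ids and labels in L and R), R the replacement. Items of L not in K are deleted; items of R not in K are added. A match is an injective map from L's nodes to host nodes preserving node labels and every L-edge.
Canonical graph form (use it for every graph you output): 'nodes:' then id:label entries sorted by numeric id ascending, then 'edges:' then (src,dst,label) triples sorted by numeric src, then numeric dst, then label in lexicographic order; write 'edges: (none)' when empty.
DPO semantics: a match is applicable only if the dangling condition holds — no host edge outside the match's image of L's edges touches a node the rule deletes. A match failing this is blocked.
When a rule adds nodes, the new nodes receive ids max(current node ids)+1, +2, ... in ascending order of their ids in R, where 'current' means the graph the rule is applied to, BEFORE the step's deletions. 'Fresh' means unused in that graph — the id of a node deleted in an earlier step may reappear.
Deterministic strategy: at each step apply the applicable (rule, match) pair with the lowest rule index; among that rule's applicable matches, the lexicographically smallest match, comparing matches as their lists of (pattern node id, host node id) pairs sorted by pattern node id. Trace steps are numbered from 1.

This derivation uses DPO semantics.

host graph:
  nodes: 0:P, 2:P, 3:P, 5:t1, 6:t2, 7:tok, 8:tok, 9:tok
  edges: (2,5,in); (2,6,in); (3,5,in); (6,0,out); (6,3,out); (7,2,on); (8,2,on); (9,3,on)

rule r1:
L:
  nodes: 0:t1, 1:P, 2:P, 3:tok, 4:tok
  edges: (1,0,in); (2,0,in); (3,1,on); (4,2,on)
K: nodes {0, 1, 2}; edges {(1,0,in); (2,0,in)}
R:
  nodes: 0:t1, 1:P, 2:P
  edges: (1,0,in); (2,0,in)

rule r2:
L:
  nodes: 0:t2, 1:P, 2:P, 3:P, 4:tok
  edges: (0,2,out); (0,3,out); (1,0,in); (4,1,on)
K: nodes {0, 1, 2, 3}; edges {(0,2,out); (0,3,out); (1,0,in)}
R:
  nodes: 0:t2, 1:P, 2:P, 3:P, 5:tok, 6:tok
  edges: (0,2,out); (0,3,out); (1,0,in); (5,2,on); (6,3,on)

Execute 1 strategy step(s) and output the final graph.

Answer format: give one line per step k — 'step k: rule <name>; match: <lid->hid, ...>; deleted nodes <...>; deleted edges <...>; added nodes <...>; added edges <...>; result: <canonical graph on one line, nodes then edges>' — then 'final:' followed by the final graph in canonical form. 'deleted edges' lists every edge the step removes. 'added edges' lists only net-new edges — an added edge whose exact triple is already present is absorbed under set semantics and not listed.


step 1: rule r1; match: 0->5, 1->2, 2->3, 3->7, 4->9; deleted nodes 7, 9; deleted edges (7,2,on); (9,3,on); added nodes (none); added edges (none); result: nodes: 0:P, 2:P, 3:P, 5:t1, 6:t2, 8:tok edges: (2,5,in); (2,6,in); (3,5,in); (6,0,out); (6,3,out); (8,2,on)
final:
nodes: 0:P, 2:P, 3:P, 5:t1, 6:t2, 8:tok
edges: (2,5,in); (2,6,in); (3,5,in); (6,0,out); (6,3,out); (8,2,on)


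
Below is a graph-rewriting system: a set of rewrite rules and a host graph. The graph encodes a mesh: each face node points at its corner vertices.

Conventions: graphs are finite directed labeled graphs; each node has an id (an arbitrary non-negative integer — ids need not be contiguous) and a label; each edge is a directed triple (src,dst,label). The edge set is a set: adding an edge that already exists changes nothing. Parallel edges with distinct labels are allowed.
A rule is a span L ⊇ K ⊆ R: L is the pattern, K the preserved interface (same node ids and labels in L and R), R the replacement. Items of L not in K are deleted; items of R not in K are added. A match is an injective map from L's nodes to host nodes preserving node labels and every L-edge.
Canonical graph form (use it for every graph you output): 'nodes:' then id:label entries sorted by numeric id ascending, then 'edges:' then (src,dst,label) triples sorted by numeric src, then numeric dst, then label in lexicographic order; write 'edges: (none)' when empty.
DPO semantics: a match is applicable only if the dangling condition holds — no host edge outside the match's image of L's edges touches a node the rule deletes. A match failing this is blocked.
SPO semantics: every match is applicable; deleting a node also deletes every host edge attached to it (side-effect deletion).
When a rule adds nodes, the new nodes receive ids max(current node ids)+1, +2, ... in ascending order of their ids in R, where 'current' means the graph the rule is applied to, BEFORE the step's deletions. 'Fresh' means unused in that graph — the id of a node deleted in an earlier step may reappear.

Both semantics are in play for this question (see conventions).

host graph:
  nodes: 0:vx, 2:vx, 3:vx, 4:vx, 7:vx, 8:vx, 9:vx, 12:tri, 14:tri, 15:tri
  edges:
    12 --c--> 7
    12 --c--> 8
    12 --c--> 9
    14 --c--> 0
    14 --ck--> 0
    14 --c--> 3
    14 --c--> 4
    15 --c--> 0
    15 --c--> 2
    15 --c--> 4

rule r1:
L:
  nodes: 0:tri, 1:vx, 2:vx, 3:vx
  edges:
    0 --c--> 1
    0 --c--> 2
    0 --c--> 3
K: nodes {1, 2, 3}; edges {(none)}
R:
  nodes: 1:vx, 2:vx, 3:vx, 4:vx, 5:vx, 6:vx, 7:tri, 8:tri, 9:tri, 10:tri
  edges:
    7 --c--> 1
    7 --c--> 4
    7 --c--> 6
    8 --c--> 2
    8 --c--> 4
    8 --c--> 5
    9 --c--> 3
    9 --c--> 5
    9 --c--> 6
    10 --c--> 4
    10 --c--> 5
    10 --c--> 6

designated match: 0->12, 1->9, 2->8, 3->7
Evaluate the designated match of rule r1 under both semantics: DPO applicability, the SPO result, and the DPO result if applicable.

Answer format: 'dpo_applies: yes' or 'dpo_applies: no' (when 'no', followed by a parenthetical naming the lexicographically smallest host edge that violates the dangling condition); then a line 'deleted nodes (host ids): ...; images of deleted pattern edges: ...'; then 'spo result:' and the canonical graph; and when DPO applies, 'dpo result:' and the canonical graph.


dpo_applies: yes
deleted nodes (host ids): 12; images of deleted pattern edges: (12,7,c); (12,8,c); (12,9,c)
spo result:
nodes: 0:vx, 2:vx, 3:vx, 4:vx, 7:vx, 8:vx, 9:vx, 14:tri, 15:tri, 16:vx, 17:vx, 18:vx, 19:tri, 20:tri, 21:tri, 22:tri
edges: (14,0,c); (14,0,ck); (14,3,c); (14,4,c); (15,0,c); (15,2,c); (15,4,c); (19,9,c); (19,16,c); (19,18,c); (20,8,c); (20,16,c); (20,17,c); (21,7,c); (21,17,c); (21,18,c); (22,16,c); (22,17,c); (22,18,c)
dpo result:
nodes: 0:vx, 2:vx, 3:vx, 4:vx, 7:vx, 8:vx, 9:vx, 14:tri, 15:tri, 16:vx, 17:vx, 18:vx, 19:tri, 20:tri, 21:tri, 22:tri
edges: (14,0,c); (14,0,ck); (14,3,c); (14,4,c); (15,0,c); (15,2,c); (15,4,c); (19,9,c); (19,16,c); (19,18,c); (20,8,c); (20,16,c); (20,17,c); (21,7,c); (21,17,c); (21,18,c); (22,16,c); (22,17,c); (22,18,c)


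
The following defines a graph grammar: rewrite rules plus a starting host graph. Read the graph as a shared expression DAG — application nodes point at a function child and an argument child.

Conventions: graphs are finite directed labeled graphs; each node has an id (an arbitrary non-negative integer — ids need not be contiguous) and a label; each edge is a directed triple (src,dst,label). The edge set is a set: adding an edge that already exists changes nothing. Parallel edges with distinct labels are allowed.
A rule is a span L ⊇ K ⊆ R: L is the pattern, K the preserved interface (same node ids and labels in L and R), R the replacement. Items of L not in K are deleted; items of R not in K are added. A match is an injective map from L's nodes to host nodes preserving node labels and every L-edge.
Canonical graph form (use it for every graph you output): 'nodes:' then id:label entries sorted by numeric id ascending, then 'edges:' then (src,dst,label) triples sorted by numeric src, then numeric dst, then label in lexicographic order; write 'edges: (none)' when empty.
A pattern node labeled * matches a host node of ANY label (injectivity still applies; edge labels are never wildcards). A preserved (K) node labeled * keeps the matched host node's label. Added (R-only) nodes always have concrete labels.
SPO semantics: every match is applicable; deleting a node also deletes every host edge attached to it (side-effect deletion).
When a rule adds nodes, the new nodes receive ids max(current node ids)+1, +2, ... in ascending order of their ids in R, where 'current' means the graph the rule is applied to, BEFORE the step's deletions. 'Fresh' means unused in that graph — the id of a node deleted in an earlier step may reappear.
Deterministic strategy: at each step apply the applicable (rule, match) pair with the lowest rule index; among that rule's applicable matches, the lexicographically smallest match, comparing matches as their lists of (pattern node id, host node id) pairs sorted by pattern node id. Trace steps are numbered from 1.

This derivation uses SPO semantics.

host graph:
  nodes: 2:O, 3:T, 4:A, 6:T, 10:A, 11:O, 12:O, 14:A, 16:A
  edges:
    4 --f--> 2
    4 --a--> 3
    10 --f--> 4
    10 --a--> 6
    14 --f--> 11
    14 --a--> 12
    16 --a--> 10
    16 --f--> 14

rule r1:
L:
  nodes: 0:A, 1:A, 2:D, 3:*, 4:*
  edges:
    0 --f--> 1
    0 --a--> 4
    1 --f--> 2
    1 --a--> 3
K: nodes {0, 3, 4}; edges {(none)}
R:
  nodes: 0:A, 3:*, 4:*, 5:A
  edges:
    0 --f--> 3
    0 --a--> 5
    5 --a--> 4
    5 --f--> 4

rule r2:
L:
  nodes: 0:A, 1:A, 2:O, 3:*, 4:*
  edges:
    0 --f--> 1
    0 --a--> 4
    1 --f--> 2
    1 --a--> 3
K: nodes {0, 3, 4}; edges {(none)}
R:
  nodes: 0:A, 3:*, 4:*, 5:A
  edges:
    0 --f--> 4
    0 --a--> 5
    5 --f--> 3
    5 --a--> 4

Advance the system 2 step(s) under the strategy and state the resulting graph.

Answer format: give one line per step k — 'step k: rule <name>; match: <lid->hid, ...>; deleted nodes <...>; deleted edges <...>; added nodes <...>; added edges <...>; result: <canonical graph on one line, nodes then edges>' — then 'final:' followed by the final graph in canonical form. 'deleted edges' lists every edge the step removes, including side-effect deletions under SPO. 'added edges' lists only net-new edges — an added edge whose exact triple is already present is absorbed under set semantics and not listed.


step 1: rule r2; match: 0->10, 1->4, 2->2, 3->3, 4->6; deleted nodes 2, 4; deleted edges (4,2,f); (4,3,a); (10,4,f); (10,6,a); added nodes 17; added edges (10,6,f); (10,17,a); (17,3,f); (17,6,a); result: nodes: 3:T, 6:T, 10:A, 11:O, 12:O, 14:A, 16:A, 17:A edges: (10,6,f); (10,17,a); (14,11,f); (14,12,a); (16,10,a); (16,14,f); (17,3,f); (17,6,a)
step 2: rule r2; match: 0->16, 1->14, 2->11, 3->12, 4->10; deleted nodes 11, 14; deleted edges (14,11,f); (14,12,a); (16,10,a); (16,14,f); added nodes 18; added edges (16,10,f); (16,18,a); (18,10,a); (18,12,f); result: nodes: 3:T, 6:T, 10:A, 12:O, 16:A, 17:A, 18:A edges: (10,6,f); (10,17,a); (16,10,f); (16,18,a); (17,3,f); (17,6,a); (18,10,a); (18,12,f)
final:
nodes: 3:T, 6:T, 10:A, 12:O, 16:A, 17:A, 18:A
edges: (10,6,f); (10,17,a); (16,10,f); (16,18,a); (17,3,f); (17,6,a); (18,10,a); (18,12,f)


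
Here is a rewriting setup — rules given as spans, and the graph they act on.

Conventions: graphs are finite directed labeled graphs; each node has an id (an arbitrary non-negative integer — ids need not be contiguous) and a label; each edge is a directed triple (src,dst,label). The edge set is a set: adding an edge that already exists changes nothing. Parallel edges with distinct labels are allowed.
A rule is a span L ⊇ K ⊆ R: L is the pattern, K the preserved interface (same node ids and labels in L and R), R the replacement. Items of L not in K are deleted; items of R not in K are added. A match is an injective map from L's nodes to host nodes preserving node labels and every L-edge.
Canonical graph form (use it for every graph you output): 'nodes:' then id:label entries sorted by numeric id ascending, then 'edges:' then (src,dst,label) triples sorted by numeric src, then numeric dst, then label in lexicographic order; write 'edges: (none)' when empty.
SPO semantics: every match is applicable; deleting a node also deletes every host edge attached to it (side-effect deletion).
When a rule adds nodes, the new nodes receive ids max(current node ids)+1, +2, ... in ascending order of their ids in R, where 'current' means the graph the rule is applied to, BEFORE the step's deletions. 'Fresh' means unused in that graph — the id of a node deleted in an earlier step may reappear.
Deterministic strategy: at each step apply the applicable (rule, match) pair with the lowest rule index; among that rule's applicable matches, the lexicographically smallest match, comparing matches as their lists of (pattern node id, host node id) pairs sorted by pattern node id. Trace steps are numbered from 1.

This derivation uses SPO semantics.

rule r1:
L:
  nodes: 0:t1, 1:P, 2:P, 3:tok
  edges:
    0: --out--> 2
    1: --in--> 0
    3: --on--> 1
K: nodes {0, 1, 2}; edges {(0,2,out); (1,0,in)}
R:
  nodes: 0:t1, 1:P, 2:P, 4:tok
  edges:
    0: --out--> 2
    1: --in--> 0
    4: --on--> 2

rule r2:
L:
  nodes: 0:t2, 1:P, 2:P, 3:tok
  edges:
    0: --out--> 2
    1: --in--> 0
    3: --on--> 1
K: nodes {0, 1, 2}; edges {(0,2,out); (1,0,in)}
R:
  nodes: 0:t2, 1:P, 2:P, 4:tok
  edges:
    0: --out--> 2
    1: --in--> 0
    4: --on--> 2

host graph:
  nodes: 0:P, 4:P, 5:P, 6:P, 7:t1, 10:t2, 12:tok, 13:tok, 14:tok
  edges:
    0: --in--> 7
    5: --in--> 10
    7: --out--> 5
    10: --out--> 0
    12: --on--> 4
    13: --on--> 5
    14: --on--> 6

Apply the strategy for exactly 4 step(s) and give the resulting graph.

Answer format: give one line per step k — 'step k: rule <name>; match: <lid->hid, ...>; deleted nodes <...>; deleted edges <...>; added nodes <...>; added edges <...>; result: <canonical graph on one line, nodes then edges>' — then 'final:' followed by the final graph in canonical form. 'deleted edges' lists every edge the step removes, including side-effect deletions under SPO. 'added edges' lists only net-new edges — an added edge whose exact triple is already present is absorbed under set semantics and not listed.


step 1: rule r2; match: 0->10, 1->5, 2->0, 3->13; deleted nodes 13; deleted edges (13,5,on); added nodes 15; added edges (15,0,on); result: nodes: 0:P, 4:P, 5:P, 6:P, 7:t1, 10:t2, 12:tok, 14:tok, 15:tok edges: (0,7,in); (5,10,in); (7,5,out); (10,0,out); (12,4,on); (14,6,on); (15,0,on)
step 2: rule r1; match: 0->7, 1->0, 2->5, 3->15; deleted nodes 15; deleted edges (15,0,on); added nodes 16; added edges (16,5,on); result: nodes: 0:P, 4:P, 5:P, 6:P, 7:t1, 10:t2, 12:tok, 14:tok, 16:tok edges: (0,7,in); (5,10,in); (7,5,out); (10,0,out); (12,4,on); (14,6,on); (16,5,on)
step 3: rule r2; match: 0->10, 1->5, 2->0, 3->16; deleted nodes 16; deleted edges (16,5,on); added nodes 17; added edges (17,0,on); result: nodes: 0:P, 4:P, 5:P, 6:P, 7:t1, 10:t2, 12:tok, 14:tok, 17:tok edges: (0,7,in); (5,10,in); (7,5,out); (10,0,out); (12,4,on); (14,6,on); (17,0,on)
step 4: rule r1; match: 0->7, 1->0, 2->5, 3->17; deleted nodes 17; deleted edges (17,0,on); added nodes 18; added edges (18,5,on); result: nodes: 0:P, 4:P, 5:P, 6:P, 7:t1, 10:t2, 12:tok, 14:tok, 18:tok edges: (0,7,in); (5,10,in); (7,5,out); (10,0,out); (12,4,on); (14,6,on); (18,5,on)
final:
nodes: 0:P, 4:P, 5:P, 6:P, 7:t1, 10:t2, 12:tok, 14:tok, 18:tok
edges: (0,7,in); (5,10,in); (7,5,out); (10,0,out); (12,4,on); (14,6,on); (18,5,on)


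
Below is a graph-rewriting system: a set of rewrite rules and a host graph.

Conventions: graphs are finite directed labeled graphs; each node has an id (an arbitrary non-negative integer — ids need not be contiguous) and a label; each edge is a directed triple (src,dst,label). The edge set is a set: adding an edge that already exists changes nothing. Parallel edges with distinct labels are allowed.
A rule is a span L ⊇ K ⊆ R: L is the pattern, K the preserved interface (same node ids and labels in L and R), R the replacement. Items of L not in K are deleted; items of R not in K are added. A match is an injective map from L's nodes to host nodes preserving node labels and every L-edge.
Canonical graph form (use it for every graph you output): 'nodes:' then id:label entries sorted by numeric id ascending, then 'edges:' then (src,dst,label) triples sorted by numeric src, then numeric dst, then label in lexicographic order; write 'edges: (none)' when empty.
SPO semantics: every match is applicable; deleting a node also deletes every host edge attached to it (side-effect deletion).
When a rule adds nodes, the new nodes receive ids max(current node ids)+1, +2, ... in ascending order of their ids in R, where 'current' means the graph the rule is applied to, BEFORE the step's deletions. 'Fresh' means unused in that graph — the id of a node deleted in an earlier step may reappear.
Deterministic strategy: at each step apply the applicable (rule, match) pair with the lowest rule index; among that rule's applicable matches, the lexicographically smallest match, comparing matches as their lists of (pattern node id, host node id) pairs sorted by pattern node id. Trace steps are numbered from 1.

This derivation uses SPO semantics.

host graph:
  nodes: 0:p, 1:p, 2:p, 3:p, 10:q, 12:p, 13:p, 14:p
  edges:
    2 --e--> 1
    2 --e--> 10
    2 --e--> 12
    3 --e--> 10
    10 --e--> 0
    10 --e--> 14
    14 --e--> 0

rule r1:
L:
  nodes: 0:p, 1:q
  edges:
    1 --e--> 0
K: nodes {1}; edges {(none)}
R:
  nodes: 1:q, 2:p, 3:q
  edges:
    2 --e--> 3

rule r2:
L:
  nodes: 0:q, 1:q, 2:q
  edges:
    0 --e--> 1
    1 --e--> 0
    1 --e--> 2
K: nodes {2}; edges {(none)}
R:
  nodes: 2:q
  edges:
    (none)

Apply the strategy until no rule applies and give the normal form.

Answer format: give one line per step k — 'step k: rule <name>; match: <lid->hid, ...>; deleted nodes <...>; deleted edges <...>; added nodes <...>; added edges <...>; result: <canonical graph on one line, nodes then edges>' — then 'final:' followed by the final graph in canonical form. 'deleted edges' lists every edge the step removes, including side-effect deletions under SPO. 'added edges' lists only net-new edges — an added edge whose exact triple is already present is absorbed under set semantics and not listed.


step 1: rule r1; match: 0->0, 1->10; deleted nodes 0; deleted edges (10,0,e); (14,0,e); added nodes 15, 16; added edges (15,16,e); result: nodes: 1:p, 2:p, 3:p, 10:q, 12:p, 13:p, 14:p, 15:p, 16:q edges: (2,1,e); (2,10,e); (2,12,e); (3,10,e); (10,14,e); (15,16,e)
step 2: rule r1; match: 0->14, 1->10; deleted nodes 14; deleted edges (10,14,e); added nodes 17, 18; added edges (17,18,e); result: nodes: 1:p, 2:p, 3:p, 10:q, 12:p, 13:p, 15:p, 16:q, 17:p, 18:q edges: (2,1,e); (2,10,e); (2,12,e); (3,10,e); (15,16,e); (17,18,e)
final:
nodes: 1:p, 2:p, 3:p, 10:q, 12:p, 13:p, 15:p, 16:q, 17:p, 18:q
edges: (2,1,e); (2,10,e); (2,12,e); (3,10,e); (15,16,e); (17,18,e)


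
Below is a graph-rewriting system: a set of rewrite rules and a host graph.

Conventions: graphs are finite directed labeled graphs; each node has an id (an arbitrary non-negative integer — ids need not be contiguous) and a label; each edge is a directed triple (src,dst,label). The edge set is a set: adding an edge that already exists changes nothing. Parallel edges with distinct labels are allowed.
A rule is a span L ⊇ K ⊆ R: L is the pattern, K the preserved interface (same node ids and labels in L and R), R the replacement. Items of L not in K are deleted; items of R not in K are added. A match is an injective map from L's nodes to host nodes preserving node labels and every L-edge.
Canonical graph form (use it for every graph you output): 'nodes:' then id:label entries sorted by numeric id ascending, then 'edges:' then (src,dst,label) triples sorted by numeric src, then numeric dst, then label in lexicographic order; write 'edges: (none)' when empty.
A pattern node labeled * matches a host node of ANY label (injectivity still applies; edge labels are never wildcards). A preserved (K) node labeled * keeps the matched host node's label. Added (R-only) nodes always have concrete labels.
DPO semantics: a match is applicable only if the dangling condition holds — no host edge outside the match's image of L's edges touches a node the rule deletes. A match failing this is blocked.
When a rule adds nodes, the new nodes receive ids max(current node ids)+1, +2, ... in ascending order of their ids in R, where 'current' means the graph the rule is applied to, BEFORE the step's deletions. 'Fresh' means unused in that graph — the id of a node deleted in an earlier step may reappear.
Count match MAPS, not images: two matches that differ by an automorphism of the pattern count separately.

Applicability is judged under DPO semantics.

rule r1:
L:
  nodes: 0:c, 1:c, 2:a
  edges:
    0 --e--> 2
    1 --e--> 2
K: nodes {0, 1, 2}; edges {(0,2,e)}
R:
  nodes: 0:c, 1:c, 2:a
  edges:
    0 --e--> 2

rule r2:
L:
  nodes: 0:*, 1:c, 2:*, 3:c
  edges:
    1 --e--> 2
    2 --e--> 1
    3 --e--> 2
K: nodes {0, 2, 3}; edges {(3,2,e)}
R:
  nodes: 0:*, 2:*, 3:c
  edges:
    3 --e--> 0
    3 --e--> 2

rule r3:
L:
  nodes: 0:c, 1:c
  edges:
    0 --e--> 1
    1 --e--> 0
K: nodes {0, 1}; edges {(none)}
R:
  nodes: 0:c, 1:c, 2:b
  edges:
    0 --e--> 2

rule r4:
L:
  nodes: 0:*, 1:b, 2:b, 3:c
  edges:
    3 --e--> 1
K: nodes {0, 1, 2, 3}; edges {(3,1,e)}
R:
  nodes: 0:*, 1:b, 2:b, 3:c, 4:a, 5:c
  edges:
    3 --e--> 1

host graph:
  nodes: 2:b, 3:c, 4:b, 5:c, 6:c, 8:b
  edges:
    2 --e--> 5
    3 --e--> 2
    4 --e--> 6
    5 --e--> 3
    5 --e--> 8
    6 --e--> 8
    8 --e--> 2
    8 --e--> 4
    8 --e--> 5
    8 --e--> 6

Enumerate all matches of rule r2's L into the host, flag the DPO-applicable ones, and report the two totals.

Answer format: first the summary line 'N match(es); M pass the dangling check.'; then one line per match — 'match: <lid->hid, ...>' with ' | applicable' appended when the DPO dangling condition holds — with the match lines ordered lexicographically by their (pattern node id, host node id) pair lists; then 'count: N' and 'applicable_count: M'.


6 match(es); 0 pass the dangling check.
match: 0->2, 1->5, 2->8, 3->6
match: 0->2, 1->6, 2->8, 3->5
match: 0->3, 1->5, 2->8, 3->6
match: 0->3, 1->6, 2->8, 3->5
match: 0->4, 1->5, 2->8, 3->6
match: 0->4, 1->6, 2->8, 3->5
count: 6
applicable_count: 0


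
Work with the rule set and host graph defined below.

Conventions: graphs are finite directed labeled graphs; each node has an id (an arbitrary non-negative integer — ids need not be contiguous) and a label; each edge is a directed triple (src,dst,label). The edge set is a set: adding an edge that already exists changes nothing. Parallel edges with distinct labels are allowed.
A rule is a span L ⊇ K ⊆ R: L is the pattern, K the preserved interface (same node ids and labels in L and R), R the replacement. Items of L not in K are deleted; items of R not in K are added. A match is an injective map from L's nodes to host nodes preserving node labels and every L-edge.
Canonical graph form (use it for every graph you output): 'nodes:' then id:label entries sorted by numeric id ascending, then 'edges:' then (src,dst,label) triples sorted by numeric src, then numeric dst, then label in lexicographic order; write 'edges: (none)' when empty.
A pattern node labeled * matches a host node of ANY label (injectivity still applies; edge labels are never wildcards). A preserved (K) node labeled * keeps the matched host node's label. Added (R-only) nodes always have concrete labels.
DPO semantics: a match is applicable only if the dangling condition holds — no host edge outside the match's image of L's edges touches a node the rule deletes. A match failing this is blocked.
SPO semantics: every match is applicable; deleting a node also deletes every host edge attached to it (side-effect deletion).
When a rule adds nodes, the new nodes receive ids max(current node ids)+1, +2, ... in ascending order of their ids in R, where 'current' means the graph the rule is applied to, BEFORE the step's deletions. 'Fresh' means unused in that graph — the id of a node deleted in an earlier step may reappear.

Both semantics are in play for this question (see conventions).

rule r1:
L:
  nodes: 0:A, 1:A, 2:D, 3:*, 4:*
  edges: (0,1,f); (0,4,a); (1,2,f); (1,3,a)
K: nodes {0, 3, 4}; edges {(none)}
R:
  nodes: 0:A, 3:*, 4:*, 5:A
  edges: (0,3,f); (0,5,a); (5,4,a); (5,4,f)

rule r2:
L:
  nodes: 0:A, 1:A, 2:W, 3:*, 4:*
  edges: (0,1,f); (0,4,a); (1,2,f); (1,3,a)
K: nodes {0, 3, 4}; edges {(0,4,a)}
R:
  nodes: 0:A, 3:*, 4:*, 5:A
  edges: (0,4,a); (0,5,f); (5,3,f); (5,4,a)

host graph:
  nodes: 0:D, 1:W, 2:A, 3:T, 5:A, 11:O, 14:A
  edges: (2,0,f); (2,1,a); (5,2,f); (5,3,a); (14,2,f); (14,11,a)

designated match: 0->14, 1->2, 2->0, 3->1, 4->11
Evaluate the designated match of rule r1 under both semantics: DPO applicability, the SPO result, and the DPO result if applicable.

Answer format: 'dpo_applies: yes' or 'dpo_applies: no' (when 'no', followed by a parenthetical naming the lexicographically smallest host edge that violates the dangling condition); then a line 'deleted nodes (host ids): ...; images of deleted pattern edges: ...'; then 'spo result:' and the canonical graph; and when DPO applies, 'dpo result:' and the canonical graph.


dpo_applies: no
(the rule deletes node 2, which keeps host edge (5,2,f) outside the match image — the dangling condition fails, DPO blocks; SPO proceeds and side-deletes such edges)
deleted nodes (host ids): 0, 2; images of deleted pattern edges: (2,0,f); (2,1,a); (14,2,f); (14,11,a)
spo result:
nodes: 1:W, 3:T, 5:A, 11:O, 14:A, 15:A
edges: (5,3,a); (14,1,f); (14,15,a); (15,11,a); (15,11,f)


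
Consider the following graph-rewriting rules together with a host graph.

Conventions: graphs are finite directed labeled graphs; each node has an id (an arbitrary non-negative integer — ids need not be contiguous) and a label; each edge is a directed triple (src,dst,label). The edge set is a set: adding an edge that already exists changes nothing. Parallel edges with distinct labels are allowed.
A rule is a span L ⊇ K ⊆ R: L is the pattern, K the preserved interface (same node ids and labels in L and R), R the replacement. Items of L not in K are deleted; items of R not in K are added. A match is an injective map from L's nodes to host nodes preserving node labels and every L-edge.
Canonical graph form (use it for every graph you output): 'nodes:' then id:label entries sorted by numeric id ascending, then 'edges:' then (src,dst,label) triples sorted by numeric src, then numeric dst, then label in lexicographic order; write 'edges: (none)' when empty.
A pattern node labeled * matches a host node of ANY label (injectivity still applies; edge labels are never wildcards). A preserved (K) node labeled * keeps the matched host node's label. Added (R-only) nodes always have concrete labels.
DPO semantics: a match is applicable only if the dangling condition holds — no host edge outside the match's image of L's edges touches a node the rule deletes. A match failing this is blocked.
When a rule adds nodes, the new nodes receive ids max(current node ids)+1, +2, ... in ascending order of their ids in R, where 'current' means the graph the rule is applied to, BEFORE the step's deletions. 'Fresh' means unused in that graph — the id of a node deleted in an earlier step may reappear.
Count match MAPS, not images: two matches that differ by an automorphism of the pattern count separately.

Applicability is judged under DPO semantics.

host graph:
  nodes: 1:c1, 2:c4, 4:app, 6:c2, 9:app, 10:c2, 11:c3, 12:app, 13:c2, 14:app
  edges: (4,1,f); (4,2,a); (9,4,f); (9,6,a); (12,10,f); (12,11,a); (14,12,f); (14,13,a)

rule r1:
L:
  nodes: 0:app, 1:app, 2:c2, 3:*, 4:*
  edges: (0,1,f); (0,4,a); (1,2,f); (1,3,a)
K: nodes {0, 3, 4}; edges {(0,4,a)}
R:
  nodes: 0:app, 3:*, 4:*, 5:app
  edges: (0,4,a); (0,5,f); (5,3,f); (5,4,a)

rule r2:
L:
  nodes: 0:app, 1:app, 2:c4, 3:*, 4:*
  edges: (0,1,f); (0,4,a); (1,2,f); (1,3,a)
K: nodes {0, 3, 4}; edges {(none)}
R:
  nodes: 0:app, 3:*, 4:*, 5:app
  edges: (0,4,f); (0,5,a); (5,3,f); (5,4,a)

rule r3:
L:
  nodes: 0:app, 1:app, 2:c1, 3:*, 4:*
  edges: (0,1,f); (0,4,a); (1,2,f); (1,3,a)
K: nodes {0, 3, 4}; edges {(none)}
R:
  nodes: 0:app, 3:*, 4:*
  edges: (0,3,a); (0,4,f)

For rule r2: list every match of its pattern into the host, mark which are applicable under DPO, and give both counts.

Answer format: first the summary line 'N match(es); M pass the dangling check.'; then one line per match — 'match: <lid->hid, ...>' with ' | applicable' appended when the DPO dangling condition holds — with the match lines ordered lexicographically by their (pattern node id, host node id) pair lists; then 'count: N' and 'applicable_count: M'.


0 match(es); 0 pass the dangling check.
count: 0
applicable_count: 0


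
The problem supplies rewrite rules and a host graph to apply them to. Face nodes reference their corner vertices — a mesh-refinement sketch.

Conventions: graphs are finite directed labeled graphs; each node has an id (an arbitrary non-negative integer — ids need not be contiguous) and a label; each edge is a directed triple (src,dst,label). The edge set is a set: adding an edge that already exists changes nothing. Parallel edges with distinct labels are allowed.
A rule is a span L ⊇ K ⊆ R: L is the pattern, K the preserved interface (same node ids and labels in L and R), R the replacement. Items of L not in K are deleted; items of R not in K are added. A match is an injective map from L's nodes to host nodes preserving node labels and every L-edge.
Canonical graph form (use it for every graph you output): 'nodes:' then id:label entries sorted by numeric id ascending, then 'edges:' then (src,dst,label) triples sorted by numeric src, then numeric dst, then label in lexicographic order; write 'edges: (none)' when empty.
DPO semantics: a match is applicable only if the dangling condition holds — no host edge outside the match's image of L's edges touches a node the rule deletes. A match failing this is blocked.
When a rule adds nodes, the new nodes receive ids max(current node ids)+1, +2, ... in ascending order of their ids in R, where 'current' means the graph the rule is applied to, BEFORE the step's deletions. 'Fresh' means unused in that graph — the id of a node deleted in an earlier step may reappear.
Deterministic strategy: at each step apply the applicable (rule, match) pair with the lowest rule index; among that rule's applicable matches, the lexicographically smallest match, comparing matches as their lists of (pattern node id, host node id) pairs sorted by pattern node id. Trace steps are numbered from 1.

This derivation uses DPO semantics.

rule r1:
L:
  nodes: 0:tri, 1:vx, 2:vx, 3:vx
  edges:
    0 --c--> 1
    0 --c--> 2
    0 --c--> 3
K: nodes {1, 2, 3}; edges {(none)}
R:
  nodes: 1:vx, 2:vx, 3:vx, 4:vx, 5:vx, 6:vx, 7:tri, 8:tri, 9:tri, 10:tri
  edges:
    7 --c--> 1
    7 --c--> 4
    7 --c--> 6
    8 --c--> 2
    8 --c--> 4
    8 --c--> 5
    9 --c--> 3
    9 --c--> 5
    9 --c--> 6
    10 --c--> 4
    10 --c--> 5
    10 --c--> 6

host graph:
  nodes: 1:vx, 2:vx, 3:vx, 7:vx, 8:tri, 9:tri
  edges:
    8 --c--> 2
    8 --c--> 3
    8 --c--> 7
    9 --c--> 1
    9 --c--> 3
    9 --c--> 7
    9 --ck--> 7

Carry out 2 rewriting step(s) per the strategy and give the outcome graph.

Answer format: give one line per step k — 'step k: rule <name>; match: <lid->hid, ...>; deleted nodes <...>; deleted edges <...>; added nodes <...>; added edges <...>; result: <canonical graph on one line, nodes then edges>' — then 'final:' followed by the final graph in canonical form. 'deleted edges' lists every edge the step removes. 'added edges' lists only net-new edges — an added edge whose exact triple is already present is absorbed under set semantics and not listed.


step 1: rule r1; match: 0->8, 1->2, 2->3, 3->7; deleted nodes 8; deleted edges (8,2,c); (8,3,c); (8,7,c); added nodes 10, 11, 12, 13, 14, 15, 16; added edges (13,2,c); (13,10,c); (13,12,c); (14,3,c); (14,10,c); (14,11,c); (15,7,c); (15,11,c); (15,12,c); (16,10,c); (16,11,c); (16,12,c); result: nodes: 1:vx, 2:vx, 3:vx, 7:vx, 9:tri, 10:vx, 11:vx, 12:vx, 13:tri, 14:tri, 15:tri, 16:tri edges: (9,1,c); (9,3,c); (9,7,c); (9,7,ck); (13,2,c); (13,10,c); (13,12,c); (14,3,c); (14,10,c); (14,11,c); (15,7,c); (15,11,c); (15,12,c); (16,10,c); (16,11,c); (16,12,c)
step 2: rule r1; match: 0->13, 1->2, 2->10, 3->12; deleted nodes 13; deleted edges (13,2,c); (13,10,c); (13,12,c); added nodes 17, 18, 19, 20, 21, 22, 23; added edges (20,2,c); (20,17,c); (20,19,c); (21,10,c); (21,17,c); (21,18,c); (22,12,c); (22,18,c); (22,19,c); (23,17,c); (23,18,c); (23,19,c); result: nodes: 1:vx, 2:vx, 3:vx, 7:vx, 9:tri, 10:vx, 11:vx, 12:vx, 14:tri, 15:tri, 16:tri, 17:vx, 18:vx, 19:vx, 20:tri, 21:tri, 22:tri, 23:tri edges: (9,1,c); (9,3,c); (9,7,c); (9,7,ck); (14,3,c); (14,10,c); (14,11,c); (15,7,c); (15,11,c); (15,12,c); (16,10,c); (16,11,c); (16,12,c); (20,2,c); (20,17,c); (20,19,c); (21,10,c); (21,17,c); (21,18,c); (22,12,c); (22,18,c); (22,19,c); (23,17,c); (23,18,c); (23,19,c)
final:
nodes: 1:vx, 2:vx, 3:vx, 7:vx, 9:tri, 10:vx, 11:vx, 12:vx, 14:tri, 15:tri, 16:tri, 17:vx, 18:vx, 19:vx, 20:tri, 21:tri, 22:tri, 23:tri
edges: (9,1,c); (9,3,c); (9,7,c); (9,7,ck); (14,3,c); (14,10,c); (14,11,c); (15,7,c); (15,11,c); (15,12,c); (16,10,c); (16,11,c); (16,12,c); (20,2,c); (20,17,c); (20,19,c); (21,10,c); (21,17,c); (21,18,c); (22,12,c); (22,18,c); (22,19,c); (23,17,c); (23,18,c); (23,19,c)


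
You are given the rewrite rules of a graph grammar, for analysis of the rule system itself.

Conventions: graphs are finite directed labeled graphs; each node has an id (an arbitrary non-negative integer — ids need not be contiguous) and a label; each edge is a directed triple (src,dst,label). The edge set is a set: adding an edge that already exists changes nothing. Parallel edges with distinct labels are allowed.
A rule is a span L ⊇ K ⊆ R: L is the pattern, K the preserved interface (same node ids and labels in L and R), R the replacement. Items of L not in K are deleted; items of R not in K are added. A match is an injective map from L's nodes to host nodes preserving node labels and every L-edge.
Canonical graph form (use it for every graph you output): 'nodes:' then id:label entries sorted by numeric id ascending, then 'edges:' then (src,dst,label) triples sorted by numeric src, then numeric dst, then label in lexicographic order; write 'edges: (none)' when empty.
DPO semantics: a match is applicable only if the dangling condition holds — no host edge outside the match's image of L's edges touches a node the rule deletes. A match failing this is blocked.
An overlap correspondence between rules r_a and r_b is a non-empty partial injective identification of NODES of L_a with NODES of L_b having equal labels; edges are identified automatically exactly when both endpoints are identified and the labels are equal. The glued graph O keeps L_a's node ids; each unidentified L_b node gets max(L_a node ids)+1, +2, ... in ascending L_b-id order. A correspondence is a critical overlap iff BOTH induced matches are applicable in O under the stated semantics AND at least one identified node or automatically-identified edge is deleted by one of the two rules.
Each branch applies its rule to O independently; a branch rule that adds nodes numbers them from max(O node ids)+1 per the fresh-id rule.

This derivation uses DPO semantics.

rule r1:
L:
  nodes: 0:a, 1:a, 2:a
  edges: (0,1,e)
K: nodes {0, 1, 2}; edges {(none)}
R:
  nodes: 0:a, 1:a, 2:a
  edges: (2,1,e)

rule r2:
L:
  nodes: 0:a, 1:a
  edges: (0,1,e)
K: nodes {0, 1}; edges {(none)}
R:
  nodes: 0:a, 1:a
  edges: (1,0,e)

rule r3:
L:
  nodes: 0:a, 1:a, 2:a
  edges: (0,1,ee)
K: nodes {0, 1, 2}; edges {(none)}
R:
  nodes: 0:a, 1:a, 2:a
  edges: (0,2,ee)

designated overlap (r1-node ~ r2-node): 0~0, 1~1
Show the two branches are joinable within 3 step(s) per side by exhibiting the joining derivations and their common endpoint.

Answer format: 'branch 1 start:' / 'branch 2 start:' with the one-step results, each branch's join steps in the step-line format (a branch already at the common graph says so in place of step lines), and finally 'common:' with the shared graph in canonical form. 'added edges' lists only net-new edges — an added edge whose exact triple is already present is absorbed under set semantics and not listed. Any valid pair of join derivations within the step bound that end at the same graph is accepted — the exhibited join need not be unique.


branch 1 start:
nodes: 0:a, 1:a, 2:a
edges: (2,1,e)
branch 2 start:
nodes: 0:a, 1:a, 2:a
edges: (1,0,e)
branch 1 step 1: rule r1; match: 0->2, 1->1, 2->0; deleted nodes (none); deleted edges (2,1,e); added nodes (none); added edges (0,1,e); result: nodes: 0:a, 1:a, 2:a edges: (0,1,e)
branch 2 step 1: rule r2; match: 0->1, 1->0; deleted nodes (none); deleted edges (1,0,e); added nodes (none); added edges (0,1,e); result: nodes: 0:a, 1:a, 2:a edges: (0,1,e)
common:
nodes: 0:a, 1:a, 2:a
edges: (0,1,e)
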